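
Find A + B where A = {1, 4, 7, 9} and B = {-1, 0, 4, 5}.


A + B = {a + b : a ∈ A, b ∈ B}.
Enumerate all |A|·|B| = 4·4 = 16 pairs (a, b) and collect distinct sums.
a = 1: 1+-1=0, 1+0=1, 1+4=5, 1+5=6
a = 4: 4+-1=3, 4+0=4, 4+4=8, 4+5=9
a = 7: 7+-1=6, 7+0=7, 7+4=11, 7+5=12
a = 9: 9+-1=8, 9+0=9, 9+4=13, 9+5=14
Collecting distinct sums: A + B = {0, 1, 3, 4, 5, 6, 7, 8, 9, 11, 12, 13, 14}
|A + B| = 13

A + B = {0, 1, 3, 4, 5, 6, 7, 8, 9, 11, 12, 13, 14}


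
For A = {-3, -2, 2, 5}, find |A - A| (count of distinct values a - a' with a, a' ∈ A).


A - A = {a - a' : a, a' ∈ A}; |A| = 4.
Bounds: 2|A|-1 ≤ |A - A| ≤ |A|² - |A| + 1, i.e. 7 ≤ |A - A| ≤ 13.
Note: 0 ∈ A - A always (from a - a). The set is symmetric: if d ∈ A - A then -d ∈ A - A.
Enumerate nonzero differences d = a - a' with a > a' (then include -d):
Positive differences: {1, 3, 4, 5, 7, 8}
Full difference set: {0} ∪ (positive diffs) ∪ (negative diffs).
|A - A| = 1 + 2·6 = 13 (matches direct enumeration: 13).

|A - A| = 13


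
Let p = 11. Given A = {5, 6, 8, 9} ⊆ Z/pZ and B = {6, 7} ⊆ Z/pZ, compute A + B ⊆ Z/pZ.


Work in Z/11Z: reduce every sum a + b modulo 11.
Enumerate all 8 pairs:
a = 5: 5+6=0, 5+7=1
a = 6: 6+6=1, 6+7=2
a = 8: 8+6=3, 8+7=4
a = 9: 9+6=4, 9+7=5
Distinct residues collected: {0, 1, 2, 3, 4, 5}
|A + B| = 6 (out of 11 total residues).

A + B = {0, 1, 2, 3, 4, 5}


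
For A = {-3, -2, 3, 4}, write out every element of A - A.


A - A = {a - a' : a, a' ∈ A}.
Compute a - a' for each ordered pair (a, a'):
a = -3: -3--3=0, -3--2=-1, -3-3=-6, -3-4=-7
a = -2: -2--3=1, -2--2=0, -2-3=-5, -2-4=-6
a = 3: 3--3=6, 3--2=5, 3-3=0, 3-4=-1
a = 4: 4--3=7, 4--2=6, 4-3=1, 4-4=0
Collecting distinct values (and noting 0 appears from a-a):
A - A = {-7, -6, -5, -1, 0, 1, 5, 6, 7}
|A - A| = 9

A - A = {-7, -6, -5, -1, 0, 1, 5, 6, 7}


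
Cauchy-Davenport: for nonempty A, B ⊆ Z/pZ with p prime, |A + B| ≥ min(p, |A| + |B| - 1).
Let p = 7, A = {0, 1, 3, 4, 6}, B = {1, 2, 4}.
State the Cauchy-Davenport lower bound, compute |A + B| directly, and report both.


Cauchy-Davenport: |A + B| ≥ min(p, |A| + |B| - 1) for A, B nonempty in Z/pZ.
|A| = 5, |B| = 3, p = 7.
CD lower bound = min(7, 5 + 3 - 1) = min(7, 7) = 7.
Compute A + B mod 7 directly:
a = 0: 0+1=1, 0+2=2, 0+4=4
a = 1: 1+1=2, 1+2=3, 1+4=5
a = 3: 3+1=4, 3+2=5, 3+4=0
a = 4: 4+1=5, 4+2=6, 4+4=1
a = 6: 6+1=0, 6+2=1, 6+4=3
A + B = {0, 1, 2, 3, 4, 5, 6}, so |A + B| = 7.
Verify: 7 ≥ 7? Yes ✓.

CD lower bound = 7, actual |A + B| = 7.


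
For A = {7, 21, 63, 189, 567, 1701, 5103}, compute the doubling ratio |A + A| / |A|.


|A| = 7.
Compute A + A by enumerating all 49 pairs.
A + A = {14, 28, 42, 70, 84, 126, 196, 210, 252, 378, 574, 588, 630, 756, 1134, 1708, 1722, 1764, 1890, 2268, 3402, 5110, 5124, 5166, 5292, 5670, 6804, 10206}, so |A + A| = 28.
K = |A + A| / |A| = 28/7 = 4/1 ≈ 4.0000.
Reference: AP of size 7 gives K = 13/7 ≈ 1.8571; a fully generic set of size 7 gives K ≈ 4.0000.

|A| = 7, |A + A| = 28, K = 28/7 = 4/1.


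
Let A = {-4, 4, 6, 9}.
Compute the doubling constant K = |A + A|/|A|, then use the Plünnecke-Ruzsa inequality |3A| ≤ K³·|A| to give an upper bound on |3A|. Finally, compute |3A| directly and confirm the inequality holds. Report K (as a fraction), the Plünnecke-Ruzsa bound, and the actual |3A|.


|A| = 4.
Step 1: Compute A + A by enumerating all 16 pairs.
A + A = {-8, 0, 2, 5, 8, 10, 12, 13, 15, 18}, so |A + A| = 10.
Step 2: Doubling constant K = |A + A|/|A| = 10/4 = 10/4 ≈ 2.5000.
Step 3: Plünnecke-Ruzsa gives |3A| ≤ K³·|A| = (2.5000)³ · 4 ≈ 62.5000.
Step 4: Compute 3A = A + A + A directly by enumerating all triples (a,b,c) ∈ A³; |3A| = 19.
Step 5: Check 19 ≤ 62.5000? Yes ✓.

K = 10/4, Plünnecke-Ruzsa bound K³|A| ≈ 62.5000, |3A| = 19, inequality holds.


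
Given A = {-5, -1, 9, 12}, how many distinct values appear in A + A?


A + A = {a + a' : a, a' ∈ A}; |A| = 4.
General bounds: 2|A| - 1 ≤ |A + A| ≤ |A|(|A|+1)/2, i.e. 7 ≤ |A + A| ≤ 10.
Lower bound 2|A|-1 is attained iff A is an arithmetic progression.
Enumerate sums a + a' for a ≤ a' (symmetric, so this suffices):
a = -5: -5+-5=-10, -5+-1=-6, -5+9=4, -5+12=7
a = -1: -1+-1=-2, -1+9=8, -1+12=11
a = 9: 9+9=18, 9+12=21
a = 12: 12+12=24
Distinct sums: {-10, -6, -2, 4, 7, 8, 11, 18, 21, 24}
|A + A| = 10

|A + A| = 10


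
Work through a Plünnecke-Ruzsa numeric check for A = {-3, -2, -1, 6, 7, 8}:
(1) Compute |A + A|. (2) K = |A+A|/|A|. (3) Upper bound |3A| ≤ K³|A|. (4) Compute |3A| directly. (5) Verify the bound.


|A| = 6.
Step 1: Compute A + A by enumerating all 36 pairs.
A + A = {-6, -5, -4, -3, -2, 3, 4, 5, 6, 7, 12, 13, 14, 15, 16}, so |A + A| = 15.
Step 2: Doubling constant K = |A + A|/|A| = 15/6 = 15/6 ≈ 2.5000.
Step 3: Plünnecke-Ruzsa gives |3A| ≤ K³·|A| = (2.5000)³ · 6 ≈ 93.7500.
Step 4: Compute 3A = A + A + A directly by enumerating all triples (a,b,c) ∈ A³; |3A| = 28.
Step 5: Check 28 ≤ 93.7500? Yes ✓.

K = 15/6, Plünnecke-Ruzsa bound K³|A| ≈ 93.7500, |3A| = 28, inequality holds.


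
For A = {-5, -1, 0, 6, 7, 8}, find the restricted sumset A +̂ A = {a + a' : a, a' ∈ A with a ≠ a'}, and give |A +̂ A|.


Restricted sumset: A +̂ A = {a + a' : a ∈ A, a' ∈ A, a ≠ a'}.
Equivalently, take A + A and drop any sum 2a that is achievable ONLY as a + a for a ∈ A (i.e. sums representable only with equal summands).
Enumerate pairs (a, a') with a < a' (symmetric, so each unordered pair gives one sum; this covers all a ≠ a'):
  -5 + -1 = -6
  -5 + 0 = -5
  -5 + 6 = 1
  -5 + 7 = 2
  -5 + 8 = 3
  -1 + 0 = -1
  -1 + 6 = 5
  -1 + 7 = 6
  -1 + 8 = 7
  0 + 6 = 6
  0 + 7 = 7
  0 + 8 = 8
  6 + 7 = 13
  6 + 8 = 14
  7 + 8 = 15
Collected distinct sums: {-6, -5, -1, 1, 2, 3, 5, 6, 7, 8, 13, 14, 15}
|A +̂ A| = 13
(Reference bound: |A +̂ A| ≥ 2|A| - 3 for |A| ≥ 2, with |A| = 6 giving ≥ 9.)

|A +̂ A| = 13


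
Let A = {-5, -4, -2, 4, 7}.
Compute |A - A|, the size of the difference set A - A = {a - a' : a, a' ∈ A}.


A - A = {a - a' : a, a' ∈ A}; |A| = 5.
Bounds: 2|A|-1 ≤ |A - A| ≤ |A|² - |A| + 1, i.e. 9 ≤ |A - A| ≤ 21.
Note: 0 ∈ A - A always (from a - a). The set is symmetric: if d ∈ A - A then -d ∈ A - A.
Enumerate nonzero differences d = a - a' with a > a' (then include -d):
Positive differences: {1, 2, 3, 6, 8, 9, 11, 12}
Full difference set: {0} ∪ (positive diffs) ∪ (negative diffs).
|A - A| = 1 + 2·8 = 17 (matches direct enumeration: 17).

|A - A| = 17


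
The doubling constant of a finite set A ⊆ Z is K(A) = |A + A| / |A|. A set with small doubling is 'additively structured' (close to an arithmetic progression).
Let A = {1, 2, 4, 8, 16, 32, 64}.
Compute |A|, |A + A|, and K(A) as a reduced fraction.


|A| = 7.
Compute A + A by enumerating all 49 pairs.
A + A = {2, 3, 4, 5, 6, 8, 9, 10, 12, 16, 17, 18, 20, 24, 32, 33, 34, 36, 40, 48, 64, 65, 66, 68, 72, 80, 96, 128}, so |A + A| = 28.
K = |A + A| / |A| = 28/7 = 4/1 ≈ 4.0000.
Reference: AP of size 7 gives K = 13/7 ≈ 1.8571; a fully generic set of size 7 gives K ≈ 4.0000.

|A| = 7, |A + A| = 28, K = 28/7 = 4/1.


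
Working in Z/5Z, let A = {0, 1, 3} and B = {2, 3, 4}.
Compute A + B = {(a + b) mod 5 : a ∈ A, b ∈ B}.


Work in Z/5Z: reduce every sum a + b modulo 5.
Enumerate all 9 pairs:
a = 0: 0+2=2, 0+3=3, 0+4=4
a = 1: 1+2=3, 1+3=4, 1+4=0
a = 3: 3+2=0, 3+3=1, 3+4=2
Distinct residues collected: {0, 1, 2, 3, 4}
|A + B| = 5 (out of 5 total residues).

A + B = {0, 1, 2, 3, 4}


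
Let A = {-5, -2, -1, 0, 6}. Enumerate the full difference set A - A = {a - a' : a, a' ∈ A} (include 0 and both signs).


A - A = {a - a' : a, a' ∈ A}.
Compute a - a' for each ordered pair (a, a'):
a = -5: -5--5=0, -5--2=-3, -5--1=-4, -5-0=-5, -5-6=-11
a = -2: -2--5=3, -2--2=0, -2--1=-1, -2-0=-2, -2-6=-8
a = -1: -1--5=4, -1--2=1, -1--1=0, -1-0=-1, -1-6=-7
a = 0: 0--5=5, 0--2=2, 0--1=1, 0-0=0, 0-6=-6
a = 6: 6--5=11, 6--2=8, 6--1=7, 6-0=6, 6-6=0
Collecting distinct values (and noting 0 appears from a-a):
A - A = {-11, -8, -7, -6, -5, -4, -3, -2, -1, 0, 1, 2, 3, 4, 5, 6, 7, 8, 11}
|A - A| = 19

A - A = {-11, -8, -7, -6, -5, -4, -3, -2, -1, 0, 1, 2, 3, 4, 5, 6, 7, 8, 11}


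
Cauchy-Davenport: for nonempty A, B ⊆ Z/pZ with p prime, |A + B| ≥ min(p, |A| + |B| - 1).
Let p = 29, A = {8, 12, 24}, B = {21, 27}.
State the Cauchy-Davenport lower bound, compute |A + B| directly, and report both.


Cauchy-Davenport: |A + B| ≥ min(p, |A| + |B| - 1) for A, B nonempty in Z/pZ.
|A| = 3, |B| = 2, p = 29.
CD lower bound = min(29, 3 + 2 - 1) = min(29, 4) = 4.
Compute A + B mod 29 directly:
a = 8: 8+21=0, 8+27=6
a = 12: 12+21=4, 12+27=10
a = 24: 24+21=16, 24+27=22
A + B = {0, 4, 6, 10, 16, 22}, so |A + B| = 6.
Verify: 6 ≥ 4? Yes ✓.

CD lower bound = 4, actual |A + B| = 6.


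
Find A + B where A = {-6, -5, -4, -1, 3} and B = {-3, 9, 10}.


A + B = {a + b : a ∈ A, b ∈ B}.
Enumerate all |A|·|B| = 5·3 = 15 pairs (a, b) and collect distinct sums.
a = -6: -6+-3=-9, -6+9=3, -6+10=4
a = -5: -5+-3=-8, -5+9=4, -5+10=5
a = -4: -4+-3=-7, -4+9=5, -4+10=6
a = -1: -1+-3=-4, -1+9=8, -1+10=9
a = 3: 3+-3=0, 3+9=12, 3+10=13
Collecting distinct sums: A + B = {-9, -8, -7, -4, 0, 3, 4, 5, 6, 8, 9, 12, 13}
|A + B| = 13

A + B = {-9, -8, -7, -4, 0, 3, 4, 5, 6, 8, 9, 12, 13}


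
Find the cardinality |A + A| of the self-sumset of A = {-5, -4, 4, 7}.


A + A = {a + a' : a, a' ∈ A}; |A| = 4.
General bounds: 2|A| - 1 ≤ |A + A| ≤ |A|(|A|+1)/2, i.e. 7 ≤ |A + A| ≤ 10.
Lower bound 2|A|-1 is attained iff A is an arithmetic progression.
Enumerate sums a + a' for a ≤ a' (symmetric, so this suffices):
a = -5: -5+-5=-10, -5+-4=-9, -5+4=-1, -5+7=2
a = -4: -4+-4=-8, -4+4=0, -4+7=3
a = 4: 4+4=8, 4+7=11
a = 7: 7+7=14
Distinct sums: {-10, -9, -8, -1, 0, 2, 3, 8, 11, 14}
|A + A| = 10

|A + A| = 10


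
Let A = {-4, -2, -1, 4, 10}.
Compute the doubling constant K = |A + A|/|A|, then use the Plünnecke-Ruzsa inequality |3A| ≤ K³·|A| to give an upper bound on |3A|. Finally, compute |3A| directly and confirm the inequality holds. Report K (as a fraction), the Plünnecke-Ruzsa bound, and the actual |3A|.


|A| = 5.
Step 1: Compute A + A by enumerating all 25 pairs.
A + A = {-8, -6, -5, -4, -3, -2, 0, 2, 3, 6, 8, 9, 14, 20}, so |A + A| = 14.
Step 2: Doubling constant K = |A + A|/|A| = 14/5 = 14/5 ≈ 2.8000.
Step 3: Plünnecke-Ruzsa gives |3A| ≤ K³·|A| = (2.8000)³ · 5 ≈ 109.7600.
Step 4: Compute 3A = A + A + A directly by enumerating all triples (a,b,c) ∈ A³; |3A| = 27.
Step 5: Check 27 ≤ 109.7600? Yes ✓.

K = 14/5, Plünnecke-Ruzsa bound K³|A| ≈ 109.7600, |3A| = 27, inequality holds.


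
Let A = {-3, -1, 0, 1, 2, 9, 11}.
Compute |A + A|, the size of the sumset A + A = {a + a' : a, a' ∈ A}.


A + A = {a + a' : a, a' ∈ A}; |A| = 7.
General bounds: 2|A| - 1 ≤ |A + A| ≤ |A|(|A|+1)/2, i.e. 13 ≤ |A + A| ≤ 28.
Lower bound 2|A|-1 is attained iff A is an arithmetic progression.
Enumerate sums a + a' for a ≤ a' (symmetric, so this suffices):
a = -3: -3+-3=-6, -3+-1=-4, -3+0=-3, -3+1=-2, -3+2=-1, -3+9=6, -3+11=8
a = -1: -1+-1=-2, -1+0=-1, -1+1=0, -1+2=1, -1+9=8, -1+11=10
a = 0: 0+0=0, 0+1=1, 0+2=2, 0+9=9, 0+11=11
a = 1: 1+1=2, 1+2=3, 1+9=10, 1+11=12
a = 2: 2+2=4, 2+9=11, 2+11=13
a = 9: 9+9=18, 9+11=20
a = 11: 11+11=22
Distinct sums: {-6, -4, -3, -2, -1, 0, 1, 2, 3, 4, 6, 8, 9, 10, 11, 12, 13, 18, 20, 22}
|A + A| = 20

|A + A| = 20


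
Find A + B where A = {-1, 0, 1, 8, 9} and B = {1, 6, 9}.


A + B = {a + b : a ∈ A, b ∈ B}.
Enumerate all |A|·|B| = 5·3 = 15 pairs (a, b) and collect distinct sums.
a = -1: -1+1=0, -1+6=5, -1+9=8
a = 0: 0+1=1, 0+6=6, 0+9=9
a = 1: 1+1=2, 1+6=7, 1+9=10
a = 8: 8+1=9, 8+6=14, 8+9=17
a = 9: 9+1=10, 9+6=15, 9+9=18
Collecting distinct sums: A + B = {0, 1, 2, 5, 6, 7, 8, 9, 10, 14, 15, 17, 18}
|A + B| = 13

A + B = {0, 1, 2, 5, 6, 7, 8, 9, 10, 14, 15, 17, 18}


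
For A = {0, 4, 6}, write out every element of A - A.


A - A = {a - a' : a, a' ∈ A}.
Compute a - a' for each ordered pair (a, a'):
a = 0: 0-0=0, 0-4=-4, 0-6=-6
a = 4: 4-0=4, 4-4=0, 4-6=-2
a = 6: 6-0=6, 6-4=2, 6-6=0
Collecting distinct values (and noting 0 appears from a-a):
A - A = {-6, -4, -2, 0, 2, 4, 6}
|A - A| = 7

A - A = {-6, -4, -2, 0, 2, 4, 6}


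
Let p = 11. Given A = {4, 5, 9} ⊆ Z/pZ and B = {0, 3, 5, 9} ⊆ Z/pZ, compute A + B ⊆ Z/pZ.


Work in Z/11Z: reduce every sum a + b modulo 11.
Enumerate all 12 pairs:
a = 4: 4+0=4, 4+3=7, 4+5=9, 4+9=2
a = 5: 5+0=5, 5+3=8, 5+5=10, 5+9=3
a = 9: 9+0=9, 9+3=1, 9+5=3, 9+9=7
Distinct residues collected: {1, 2, 3, 4, 5, 7, 8, 9, 10}
|A + B| = 9 (out of 11 total residues).

A + B = {1, 2, 3, 4, 5, 7, 8, 9, 10}


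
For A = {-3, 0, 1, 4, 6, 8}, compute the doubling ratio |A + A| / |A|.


|A| = 6.
Compute A + A by enumerating all 36 pairs.
A + A = {-6, -3, -2, 0, 1, 2, 3, 4, 5, 6, 7, 8, 9, 10, 12, 14, 16}, so |A + A| = 17.
K = |A + A| / |A| = 17/6 (already in lowest terms) ≈ 2.8333.
Reference: AP of size 6 gives K = 11/6 ≈ 1.8333; a fully generic set of size 6 gives K ≈ 3.5000.

|A| = 6, |A + A| = 17, K = 17/6.


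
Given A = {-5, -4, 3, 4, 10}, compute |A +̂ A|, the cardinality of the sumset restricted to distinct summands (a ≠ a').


Restricted sumset: A +̂ A = {a + a' : a ∈ A, a' ∈ A, a ≠ a'}.
Equivalently, take A + A and drop any sum 2a that is achievable ONLY as a + a for a ∈ A (i.e. sums representable only with equal summands).
Enumerate pairs (a, a') with a < a' (symmetric, so each unordered pair gives one sum; this covers all a ≠ a'):
  -5 + -4 = -9
  -5 + 3 = -2
  -5 + 4 = -1
  -5 + 10 = 5
  -4 + 3 = -1
  -4 + 4 = 0
  -4 + 10 = 6
  3 + 4 = 7
  3 + 10 = 13
  4 + 10 = 14
Collected distinct sums: {-9, -2, -1, 0, 5, 6, 7, 13, 14}
|A +̂ A| = 9
(Reference bound: |A +̂ A| ≥ 2|A| - 3 for |A| ≥ 2, with |A| = 5 giving ≥ 7.)

|A +̂ A| = 9


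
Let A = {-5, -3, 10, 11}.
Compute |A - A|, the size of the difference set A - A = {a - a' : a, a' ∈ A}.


A - A = {a - a' : a, a' ∈ A}; |A| = 4.
Bounds: 2|A|-1 ≤ |A - A| ≤ |A|² - |A| + 1, i.e. 7 ≤ |A - A| ≤ 13.
Note: 0 ∈ A - A always (from a - a). The set is symmetric: if d ∈ A - A then -d ∈ A - A.
Enumerate nonzero differences d = a - a' with a > a' (then include -d):
Positive differences: {1, 2, 13, 14, 15, 16}
Full difference set: {0} ∪ (positive diffs) ∪ (negative diffs).
|A - A| = 1 + 2·6 = 13 (matches direct enumeration: 13).

|A - A| = 13


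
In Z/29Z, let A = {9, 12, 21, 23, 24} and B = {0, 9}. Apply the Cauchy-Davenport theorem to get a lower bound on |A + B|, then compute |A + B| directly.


Cauchy-Davenport: |A + B| ≥ min(p, |A| + |B| - 1) for A, B nonempty in Z/pZ.
|A| = 5, |B| = 2, p = 29.
CD lower bound = min(29, 5 + 2 - 1) = min(29, 6) = 6.
Compute A + B mod 29 directly:
a = 9: 9+0=9, 9+9=18
a = 12: 12+0=12, 12+9=21
a = 21: 21+0=21, 21+9=1
a = 23: 23+0=23, 23+9=3
a = 24: 24+0=24, 24+9=4
A + B = {1, 3, 4, 9, 12, 18, 21, 23, 24}, so |A + B| = 9.
Verify: 9 ≥ 6? Yes ✓.

CD lower bound = 6, actual |A + B| = 9.


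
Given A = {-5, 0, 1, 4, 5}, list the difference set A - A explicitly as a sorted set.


A - A = {a - a' : a, a' ∈ A}.
Compute a - a' for each ordered pair (a, a'):
a = -5: -5--5=0, -5-0=-5, -5-1=-6, -5-4=-9, -5-5=-10
a = 0: 0--5=5, 0-0=0, 0-1=-1, 0-4=-4, 0-5=-5
a = 1: 1--5=6, 1-0=1, 1-1=0, 1-4=-3, 1-5=-4
a = 4: 4--5=9, 4-0=4, 4-1=3, 4-4=0, 4-5=-1
a = 5: 5--5=10, 5-0=5, 5-1=4, 5-4=1, 5-5=0
Collecting distinct values (and noting 0 appears from a-a):
A - A = {-10, -9, -6, -5, -4, -3, -1, 0, 1, 3, 4, 5, 6, 9, 10}
|A - A| = 15

A - A = {-10, -9, -6, -5, -4, -3, -1, 0, 1, 3, 4, 5, 6, 9, 10}


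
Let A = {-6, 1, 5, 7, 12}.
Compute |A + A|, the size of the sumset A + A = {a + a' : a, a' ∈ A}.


A + A = {a + a' : a, a' ∈ A}; |A| = 5.
General bounds: 2|A| - 1 ≤ |A + A| ≤ |A|(|A|+1)/2, i.e. 9 ≤ |A + A| ≤ 15.
Lower bound 2|A|-1 is attained iff A is an arithmetic progression.
Enumerate sums a + a' for a ≤ a' (symmetric, so this suffices):
a = -6: -6+-6=-12, -6+1=-5, -6+5=-1, -6+7=1, -6+12=6
a = 1: 1+1=2, 1+5=6, 1+7=8, 1+12=13
a = 5: 5+5=10, 5+7=12, 5+12=17
a = 7: 7+7=14, 7+12=19
a = 12: 12+12=24
Distinct sums: {-12, -5, -1, 1, 2, 6, 8, 10, 12, 13, 14, 17, 19, 24}
|A + A| = 14

|A + A| = 14


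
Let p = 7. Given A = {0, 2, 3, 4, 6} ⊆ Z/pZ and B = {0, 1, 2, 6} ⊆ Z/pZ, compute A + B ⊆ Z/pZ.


Work in Z/7Z: reduce every sum a + b modulo 7.
Enumerate all 20 pairs:
a = 0: 0+0=0, 0+1=1, 0+2=2, 0+6=6
a = 2: 2+0=2, 2+1=3, 2+2=4, 2+6=1
a = 3: 3+0=3, 3+1=4, 3+2=5, 3+6=2
a = 4: 4+0=4, 4+1=5, 4+2=6, 4+6=3
a = 6: 6+0=6, 6+1=0, 6+2=1, 6+6=5
Distinct residues collected: {0, 1, 2, 3, 4, 5, 6}
|A + B| = 7 (out of 7 total residues).

A + B = {0, 1, 2, 3, 4, 5, 6}


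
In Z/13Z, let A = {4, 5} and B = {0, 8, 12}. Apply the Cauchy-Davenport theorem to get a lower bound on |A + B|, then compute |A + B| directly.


Cauchy-Davenport: |A + B| ≥ min(p, |A| + |B| - 1) for A, B nonempty in Z/pZ.
|A| = 2, |B| = 3, p = 13.
CD lower bound = min(13, 2 + 3 - 1) = min(13, 4) = 4.
Compute A + B mod 13 directly:
a = 4: 4+0=4, 4+8=12, 4+12=3
a = 5: 5+0=5, 5+8=0, 5+12=4
A + B = {0, 3, 4, 5, 12}, so |A + B| = 5.
Verify: 5 ≥ 4? Yes ✓.

CD lower bound = 4, actual |A + B| = 5.


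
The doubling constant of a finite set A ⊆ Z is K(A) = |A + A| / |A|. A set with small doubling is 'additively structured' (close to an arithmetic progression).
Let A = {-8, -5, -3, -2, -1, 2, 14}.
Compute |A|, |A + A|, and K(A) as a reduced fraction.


|A| = 7.
Compute A + A by enumerating all 49 pairs.
A + A = {-16, -13, -11, -10, -9, -8, -7, -6, -5, -4, -3, -2, -1, 0, 1, 4, 6, 9, 11, 12, 13, 16, 28}, so |A + A| = 23.
K = |A + A| / |A| = 23/7 (already in lowest terms) ≈ 3.2857.
Reference: AP of size 7 gives K = 13/7 ≈ 1.8571; a fully generic set of size 7 gives K ≈ 4.0000.

|A| = 7, |A + A| = 23, K = 23/7.


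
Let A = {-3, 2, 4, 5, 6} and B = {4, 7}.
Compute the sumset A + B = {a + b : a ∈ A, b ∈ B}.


A + B = {a + b : a ∈ A, b ∈ B}.
Enumerate all |A|·|B| = 5·2 = 10 pairs (a, b) and collect distinct sums.
a = -3: -3+4=1, -3+7=4
a = 2: 2+4=6, 2+7=9
a = 4: 4+4=8, 4+7=11
a = 5: 5+4=9, 5+7=12
a = 6: 6+4=10, 6+7=13
Collecting distinct sums: A + B = {1, 4, 6, 8, 9, 10, 11, 12, 13}
|A + B| = 9

A + B = {1, 4, 6, 8, 9, 10, 11, 12, 13}


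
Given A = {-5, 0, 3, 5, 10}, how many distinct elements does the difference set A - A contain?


A - A = {a - a' : a, a' ∈ A}; |A| = 5.
Bounds: 2|A|-1 ≤ |A - A| ≤ |A|² - |A| + 1, i.e. 9 ≤ |A - A| ≤ 21.
Note: 0 ∈ A - A always (from a - a). The set is symmetric: if d ∈ A - A then -d ∈ A - A.
Enumerate nonzero differences d = a - a' with a > a' (then include -d):
Positive differences: {2, 3, 5, 7, 8, 10, 15}
Full difference set: {0} ∪ (positive diffs) ∪ (negative diffs).
|A - A| = 1 + 2·7 = 15 (matches direct enumeration: 15).

|A - A| = 15


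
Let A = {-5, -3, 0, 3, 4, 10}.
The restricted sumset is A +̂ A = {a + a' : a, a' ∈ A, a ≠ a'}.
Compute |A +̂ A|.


Restricted sumset: A +̂ A = {a + a' : a ∈ A, a' ∈ A, a ≠ a'}.
Equivalently, take A + A and drop any sum 2a that is achievable ONLY as a + a for a ∈ A (i.e. sums representable only with equal summands).
Enumerate pairs (a, a') with a < a' (symmetric, so each unordered pair gives one sum; this covers all a ≠ a'):
  -5 + -3 = -8
  -5 + 0 = -5
  -5 + 3 = -2
  -5 + 4 = -1
  -5 + 10 = 5
  -3 + 0 = -3
  -3 + 3 = 0
  -3 + 4 = 1
  -3 + 10 = 7
  0 + 3 = 3
  0 + 4 = 4
  0 + 10 = 10
  3 + 4 = 7
  3 + 10 = 13
  4 + 10 = 14
Collected distinct sums: {-8, -5, -3, -2, -1, 0, 1, 3, 4, 5, 7, 10, 13, 14}
|A +̂ A| = 14
(Reference bound: |A +̂ A| ≥ 2|A| - 3 for |A| ≥ 2, with |A| = 6 giving ≥ 9.)

|A +̂ A| = 14


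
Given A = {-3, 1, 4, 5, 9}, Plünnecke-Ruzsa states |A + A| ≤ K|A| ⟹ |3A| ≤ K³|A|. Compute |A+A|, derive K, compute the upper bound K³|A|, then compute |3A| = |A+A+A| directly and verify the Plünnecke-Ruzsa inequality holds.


|A| = 5.
Step 1: Compute A + A by enumerating all 25 pairs.
A + A = {-6, -2, 1, 2, 5, 6, 8, 9, 10, 13, 14, 18}, so |A + A| = 12.
Step 2: Doubling constant K = |A + A|/|A| = 12/5 = 12/5 ≈ 2.4000.
Step 3: Plünnecke-Ruzsa gives |3A| ≤ K³·|A| = (2.4000)³ · 5 ≈ 69.1200.
Step 4: Compute 3A = A + A + A directly by enumerating all triples (a,b,c) ∈ A³; |3A| = 22.
Step 5: Check 22 ≤ 69.1200? Yes ✓.

K = 12/5, Plünnecke-Ruzsa bound K³|A| ≈ 69.1200, |3A| = 22, inequality holds.


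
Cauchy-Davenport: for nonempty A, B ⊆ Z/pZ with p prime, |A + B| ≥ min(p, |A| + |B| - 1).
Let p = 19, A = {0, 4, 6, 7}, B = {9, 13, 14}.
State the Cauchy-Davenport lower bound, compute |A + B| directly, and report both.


Cauchy-Davenport: |A + B| ≥ min(p, |A| + |B| - 1) for A, B nonempty in Z/pZ.
|A| = 4, |B| = 3, p = 19.
CD lower bound = min(19, 4 + 3 - 1) = min(19, 6) = 6.
Compute A + B mod 19 directly:
a = 0: 0+9=9, 0+13=13, 0+14=14
a = 4: 4+9=13, 4+13=17, 4+14=18
a = 6: 6+9=15, 6+13=0, 6+14=1
a = 7: 7+9=16, 7+13=1, 7+14=2
A + B = {0, 1, 2, 9, 13, 14, 15, 16, 17, 18}, so |A + B| = 10.
Verify: 10 ≥ 6? Yes ✓.

CD lower bound = 6, actual |A + B| = 10.


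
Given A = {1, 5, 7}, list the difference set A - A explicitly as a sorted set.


A - A = {a - a' : a, a' ∈ A}.
Compute a - a' for each ordered pair (a, a'):
a = 1: 1-1=0, 1-5=-4, 1-7=-6
a = 5: 5-1=4, 5-5=0, 5-7=-2
a = 7: 7-1=6, 7-5=2, 7-7=0
Collecting distinct values (and noting 0 appears from a-a):
A - A = {-6, -4, -2, 0, 2, 4, 6}
|A - A| = 7

A - A = {-6, -4, -2, 0, 2, 4, 6}


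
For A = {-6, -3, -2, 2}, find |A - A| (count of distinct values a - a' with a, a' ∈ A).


A - A = {a - a' : a, a' ∈ A}; |A| = 4.
Bounds: 2|A|-1 ≤ |A - A| ≤ |A|² - |A| + 1, i.e. 7 ≤ |A - A| ≤ 13.
Note: 0 ∈ A - A always (from a - a). The set is symmetric: if d ∈ A - A then -d ∈ A - A.
Enumerate nonzero differences d = a - a' with a > a' (then include -d):
Positive differences: {1, 3, 4, 5, 8}
Full difference set: {0} ∪ (positive diffs) ∪ (negative diffs).
|A - A| = 1 + 2·5 = 11 (matches direct enumeration: 11).

|A - A| = 11


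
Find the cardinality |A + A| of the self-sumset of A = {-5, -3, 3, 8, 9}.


A + A = {a + a' : a, a' ∈ A}; |A| = 5.
General bounds: 2|A| - 1 ≤ |A + A| ≤ |A|(|A|+1)/2, i.e. 9 ≤ |A + A| ≤ 15.
Lower bound 2|A|-1 is attained iff A is an arithmetic progression.
Enumerate sums a + a' for a ≤ a' (symmetric, so this suffices):
a = -5: -5+-5=-10, -5+-3=-8, -5+3=-2, -5+8=3, -5+9=4
a = -3: -3+-3=-6, -3+3=0, -3+8=5, -3+9=6
a = 3: 3+3=6, 3+8=11, 3+9=12
a = 8: 8+8=16, 8+9=17
a = 9: 9+9=18
Distinct sums: {-10, -8, -6, -2, 0, 3, 4, 5, 6, 11, 12, 16, 17, 18}
|A + A| = 14

|A + A| = 14


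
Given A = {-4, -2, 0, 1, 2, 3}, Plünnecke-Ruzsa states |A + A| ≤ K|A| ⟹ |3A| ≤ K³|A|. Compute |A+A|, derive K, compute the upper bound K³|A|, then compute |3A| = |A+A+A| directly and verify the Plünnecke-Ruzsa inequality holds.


|A| = 6.
Step 1: Compute A + A by enumerating all 36 pairs.
A + A = {-8, -6, -4, -3, -2, -1, 0, 1, 2, 3, 4, 5, 6}, so |A + A| = 13.
Step 2: Doubling constant K = |A + A|/|A| = 13/6 = 13/6 ≈ 2.1667.
Step 3: Plünnecke-Ruzsa gives |3A| ≤ K³·|A| = (2.1667)³ · 6 ≈ 61.0278.
Step 4: Compute 3A = A + A + A directly by enumerating all triples (a,b,c) ∈ A³; |3A| = 20.
Step 5: Check 20 ≤ 61.0278? Yes ✓.

K = 13/6, Plünnecke-Ruzsa bound K³|A| ≈ 61.0278, |3A| = 20, inequality holds.


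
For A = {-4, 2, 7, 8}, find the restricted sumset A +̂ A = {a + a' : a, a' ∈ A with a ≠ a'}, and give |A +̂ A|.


Restricted sumset: A +̂ A = {a + a' : a ∈ A, a' ∈ A, a ≠ a'}.
Equivalently, take A + A and drop any sum 2a that is achievable ONLY as a + a for a ∈ A (i.e. sums representable only with equal summands).
Enumerate pairs (a, a') with a < a' (symmetric, so each unordered pair gives one sum; this covers all a ≠ a'):
  -4 + 2 = -2
  -4 + 7 = 3
  -4 + 8 = 4
  2 + 7 = 9
  2 + 8 = 10
  7 + 8 = 15
Collected distinct sums: {-2, 3, 4, 9, 10, 15}
|A +̂ A| = 6
(Reference bound: |A +̂ A| ≥ 2|A| - 3 for |A| ≥ 2, with |A| = 4 giving ≥ 5.)

|A +̂ A| = 6


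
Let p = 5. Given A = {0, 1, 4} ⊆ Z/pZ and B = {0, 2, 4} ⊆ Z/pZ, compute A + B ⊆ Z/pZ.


Work in Z/5Z: reduce every sum a + b modulo 5.
Enumerate all 9 pairs:
a = 0: 0+0=0, 0+2=2, 0+4=4
a = 1: 1+0=1, 1+2=3, 1+4=0
a = 4: 4+0=4, 4+2=1, 4+4=3
Distinct residues collected: {0, 1, 2, 3, 4}
|A + B| = 5 (out of 5 total residues).

A + B = {0, 1, 2, 3, 4}


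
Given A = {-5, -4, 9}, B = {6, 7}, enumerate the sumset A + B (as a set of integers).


A + B = {a + b : a ∈ A, b ∈ B}.
Enumerate all |A|·|B| = 3·2 = 6 pairs (a, b) and collect distinct sums.
a = -5: -5+6=1, -5+7=2
a = -4: -4+6=2, -4+7=3
a = 9: 9+6=15, 9+7=16
Collecting distinct sums: A + B = {1, 2, 3, 15, 16}
|A + B| = 5

A + B = {1, 2, 3, 15, 16}


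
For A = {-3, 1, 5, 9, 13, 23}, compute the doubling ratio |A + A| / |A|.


|A| = 6.
Compute A + A by enumerating all 36 pairs.
A + A = {-6, -2, 2, 6, 10, 14, 18, 20, 22, 24, 26, 28, 32, 36, 46}, so |A + A| = 15.
K = |A + A| / |A| = 15/6 = 5/2 ≈ 2.5000.
Reference: AP of size 6 gives K = 11/6 ≈ 1.8333; a fully generic set of size 6 gives K ≈ 3.5000.

|A| = 6, |A + A| = 15, K = 15/6 = 5/2.


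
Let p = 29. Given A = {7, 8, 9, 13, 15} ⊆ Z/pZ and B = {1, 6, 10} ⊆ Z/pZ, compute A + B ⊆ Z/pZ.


Work in Z/29Z: reduce every sum a + b modulo 29.
Enumerate all 15 pairs:
a = 7: 7+1=8, 7+6=13, 7+10=17
a = 8: 8+1=9, 8+6=14, 8+10=18
a = 9: 9+1=10, 9+6=15, 9+10=19
a = 13: 13+1=14, 13+6=19, 13+10=23
a = 15: 15+1=16, 15+6=21, 15+10=25
Distinct residues collected: {8, 9, 10, 13, 14, 15, 16, 17, 18, 19, 21, 23, 25}
|A + B| = 13 (out of 29 total residues).

A + B = {8, 9, 10, 13, 14, 15, 16, 17, 18, 19, 21, 23, 25}


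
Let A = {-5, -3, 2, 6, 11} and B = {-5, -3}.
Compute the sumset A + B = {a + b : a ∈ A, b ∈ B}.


A + B = {a + b : a ∈ A, b ∈ B}.
Enumerate all |A|·|B| = 5·2 = 10 pairs (a, b) and collect distinct sums.
a = -5: -5+-5=-10, -5+-3=-8
a = -3: -3+-5=-8, -3+-3=-6
a = 2: 2+-5=-3, 2+-3=-1
a = 6: 6+-5=1, 6+-3=3
a = 11: 11+-5=6, 11+-3=8
Collecting distinct sums: A + B = {-10, -8, -6, -3, -1, 1, 3, 6, 8}
|A + B| = 9

A + B = {-10, -8, -6, -3, -1, 1, 3, 6, 8}


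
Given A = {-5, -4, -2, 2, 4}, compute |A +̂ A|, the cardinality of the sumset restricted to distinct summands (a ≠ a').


Restricted sumset: A +̂ A = {a + a' : a ∈ A, a' ∈ A, a ≠ a'}.
Equivalently, take A + A and drop any sum 2a that is achievable ONLY as a + a for a ∈ A (i.e. sums representable only with equal summands).
Enumerate pairs (a, a') with a < a' (symmetric, so each unordered pair gives one sum; this covers all a ≠ a'):
  -5 + -4 = -9
  -5 + -2 = -7
  -5 + 2 = -3
  -5 + 4 = -1
  -4 + -2 = -6
  -4 + 2 = -2
  -4 + 4 = 0
  -2 + 2 = 0
  -2 + 4 = 2
  2 + 4 = 6
Collected distinct sums: {-9, -7, -6, -3, -2, -1, 0, 2, 6}
|A +̂ A| = 9
(Reference bound: |A +̂ A| ≥ 2|A| - 3 for |A| ≥ 2, with |A| = 5 giving ≥ 7.)

|A +̂ A| = 9


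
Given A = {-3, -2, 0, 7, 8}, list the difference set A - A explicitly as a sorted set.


A - A = {a - a' : a, a' ∈ A}.
Compute a - a' for each ordered pair (a, a'):
a = -3: -3--3=0, -3--2=-1, -3-0=-3, -3-7=-10, -3-8=-11
a = -2: -2--3=1, -2--2=0, -2-0=-2, -2-7=-9, -2-8=-10
a = 0: 0--3=3, 0--2=2, 0-0=0, 0-7=-7, 0-8=-8
a = 7: 7--3=10, 7--2=9, 7-0=7, 7-7=0, 7-8=-1
a = 8: 8--3=11, 8--2=10, 8-0=8, 8-7=1, 8-8=0
Collecting distinct values (and noting 0 appears from a-a):
A - A = {-11, -10, -9, -8, -7, -3, -2, -1, 0, 1, 2, 3, 7, 8, 9, 10, 11}
|A - A| = 17

A - A = {-11, -10, -9, -8, -7, -3, -2, -1, 0, 1, 2, 3, 7, 8, 9, 10, 11}


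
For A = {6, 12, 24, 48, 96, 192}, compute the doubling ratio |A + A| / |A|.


|A| = 6.
Compute A + A by enumerating all 36 pairs.
A + A = {12, 18, 24, 30, 36, 48, 54, 60, 72, 96, 102, 108, 120, 144, 192, 198, 204, 216, 240, 288, 384}, so |A + A| = 21.
K = |A + A| / |A| = 21/6 = 7/2 ≈ 3.5000.
Reference: AP of size 6 gives K = 11/6 ≈ 1.8333; a fully generic set of size 6 gives K ≈ 3.5000.

|A| = 6, |A + A| = 21, K = 21/6 = 7/2.


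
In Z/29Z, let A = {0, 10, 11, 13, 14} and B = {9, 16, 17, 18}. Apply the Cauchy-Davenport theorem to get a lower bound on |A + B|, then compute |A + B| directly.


Cauchy-Davenport: |A + B| ≥ min(p, |A| + |B| - 1) for A, B nonempty in Z/pZ.
|A| = 5, |B| = 4, p = 29.
CD lower bound = min(29, 5 + 4 - 1) = min(29, 8) = 8.
Compute A + B mod 29 directly:
a = 0: 0+9=9, 0+16=16, 0+17=17, 0+18=18
a = 10: 10+9=19, 10+16=26, 10+17=27, 10+18=28
a = 11: 11+9=20, 11+16=27, 11+17=28, 11+18=0
a = 13: 13+9=22, 13+16=0, 13+17=1, 13+18=2
a = 14: 14+9=23, 14+16=1, 14+17=2, 14+18=3
A + B = {0, 1, 2, 3, 9, 16, 17, 18, 19, 20, 22, 23, 26, 27, 28}, so |A + B| = 15.
Verify: 15 ≥ 8? Yes ✓.

CD lower bound = 8, actual |A + B| = 15.


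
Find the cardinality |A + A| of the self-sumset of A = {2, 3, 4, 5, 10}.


A + A = {a + a' : a, a' ∈ A}; |A| = 5.
General bounds: 2|A| - 1 ≤ |A + A| ≤ |A|(|A|+1)/2, i.e. 9 ≤ |A + A| ≤ 15.
Lower bound 2|A|-1 is attained iff A is an arithmetic progression.
Enumerate sums a + a' for a ≤ a' (symmetric, so this suffices):
a = 2: 2+2=4, 2+3=5, 2+4=6, 2+5=7, 2+10=12
a = 3: 3+3=6, 3+4=7, 3+5=8, 3+10=13
a = 4: 4+4=8, 4+5=9, 4+10=14
a = 5: 5+5=10, 5+10=15
a = 10: 10+10=20
Distinct sums: {4, 5, 6, 7, 8, 9, 10, 12, 13, 14, 15, 20}
|A + A| = 12

|A + A| = 12


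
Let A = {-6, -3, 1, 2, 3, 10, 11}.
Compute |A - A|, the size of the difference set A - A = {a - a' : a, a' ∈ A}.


A - A = {a - a' : a, a' ∈ A}; |A| = 7.
Bounds: 2|A|-1 ≤ |A - A| ≤ |A|² - |A| + 1, i.e. 13 ≤ |A - A| ≤ 43.
Note: 0 ∈ A - A always (from a - a). The set is symmetric: if d ∈ A - A then -d ∈ A - A.
Enumerate nonzero differences d = a - a' with a > a' (then include -d):
Positive differences: {1, 2, 3, 4, 5, 6, 7, 8, 9, 10, 13, 14, 16, 17}
Full difference set: {0} ∪ (positive diffs) ∪ (negative diffs).
|A - A| = 1 + 2·14 = 29 (matches direct enumeration: 29).

|A - A| = 29


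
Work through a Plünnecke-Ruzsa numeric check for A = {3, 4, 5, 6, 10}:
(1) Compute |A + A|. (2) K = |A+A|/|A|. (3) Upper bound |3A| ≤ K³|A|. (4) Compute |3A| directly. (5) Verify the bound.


|A| = 5.
Step 1: Compute A + A by enumerating all 25 pairs.
A + A = {6, 7, 8, 9, 10, 11, 12, 13, 14, 15, 16, 20}, so |A + A| = 12.
Step 2: Doubling constant K = |A + A|/|A| = 12/5 = 12/5 ≈ 2.4000.
Step 3: Plünnecke-Ruzsa gives |3A| ≤ K³·|A| = (2.4000)³ · 5 ≈ 69.1200.
Step 4: Compute 3A = A + A + A directly by enumerating all triples (a,b,c) ∈ A³; |3A| = 19.
Step 5: Check 19 ≤ 69.1200? Yes ✓.

K = 12/5, Plünnecke-Ruzsa bound K³|A| ≈ 69.1200, |3A| = 19, inequality holds.


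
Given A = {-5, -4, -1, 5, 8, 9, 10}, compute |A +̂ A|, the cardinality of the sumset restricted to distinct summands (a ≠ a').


Restricted sumset: A +̂ A = {a + a' : a ∈ A, a' ∈ A, a ≠ a'}.
Equivalently, take A + A and drop any sum 2a that is achievable ONLY as a + a for a ∈ A (i.e. sums representable only with equal summands).
Enumerate pairs (a, a') with a < a' (symmetric, so each unordered pair gives one sum; this covers all a ≠ a'):
  -5 + -4 = -9
  -5 + -1 = -6
  -5 + 5 = 0
  -5 + 8 = 3
  -5 + 9 = 4
  -5 + 10 = 5
  -4 + -1 = -5
  -4 + 5 = 1
  -4 + 8 = 4
  -4 + 9 = 5
  -4 + 10 = 6
  -1 + 5 = 4
  -1 + 8 = 7
  -1 + 9 = 8
  -1 + 10 = 9
  5 + 8 = 13
  5 + 9 = 14
  5 + 10 = 15
  8 + 9 = 17
  8 + 10 = 18
  9 + 10 = 19
Collected distinct sums: {-9, -6, -5, 0, 1, 3, 4, 5, 6, 7, 8, 9, 13, 14, 15, 17, 18, 19}
|A +̂ A| = 18
(Reference bound: |A +̂ A| ≥ 2|A| - 3 for |A| ≥ 2, with |A| = 7 giving ≥ 11.)

|A +̂ A| = 18


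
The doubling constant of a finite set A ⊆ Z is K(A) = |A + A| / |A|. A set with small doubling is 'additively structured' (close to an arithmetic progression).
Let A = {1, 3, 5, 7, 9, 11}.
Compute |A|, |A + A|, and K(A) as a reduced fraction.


|A| = 6.
Compute A + A by enumerating all 36 pairs.
A + A = {2, 4, 6, 8, 10, 12, 14, 16, 18, 20, 22}, so |A + A| = 11.
K = |A + A| / |A| = 11/6 (already in lowest terms) ≈ 1.8333.
Reference: AP of size 6 gives K = 11/6 ≈ 1.8333; a fully generic set of size 6 gives K ≈ 3.5000.

|A| = 6, |A + A| = 11, K = 11/6.


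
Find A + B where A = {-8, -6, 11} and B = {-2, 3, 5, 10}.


A + B = {a + b : a ∈ A, b ∈ B}.
Enumerate all |A|·|B| = 3·4 = 12 pairs (a, b) and collect distinct sums.
a = -8: -8+-2=-10, -8+3=-5, -8+5=-3, -8+10=2
a = -6: -6+-2=-8, -6+3=-3, -6+5=-1, -6+10=4
a = 11: 11+-2=9, 11+3=14, 11+5=16, 11+10=21
Collecting distinct sums: A + B = {-10, -8, -5, -3, -1, 2, 4, 9, 14, 16, 21}
|A + B| = 11

A + B = {-10, -8, -5, -3, -1, 2, 4, 9, 14, 16, 21}


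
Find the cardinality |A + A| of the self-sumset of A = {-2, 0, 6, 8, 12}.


A + A = {a + a' : a, a' ∈ A}; |A| = 5.
General bounds: 2|A| - 1 ≤ |A + A| ≤ |A|(|A|+1)/2, i.e. 9 ≤ |A + A| ≤ 15.
Lower bound 2|A|-1 is attained iff A is an arithmetic progression.
Enumerate sums a + a' for a ≤ a' (symmetric, so this suffices):
a = -2: -2+-2=-4, -2+0=-2, -2+6=4, -2+8=6, -2+12=10
a = 0: 0+0=0, 0+6=6, 0+8=8, 0+12=12
a = 6: 6+6=12, 6+8=14, 6+12=18
a = 8: 8+8=16, 8+12=20
a = 12: 12+12=24
Distinct sums: {-4, -2, 0, 4, 6, 8, 10, 12, 14, 16, 18, 20, 24}
|A + A| = 13

|A + A| = 13


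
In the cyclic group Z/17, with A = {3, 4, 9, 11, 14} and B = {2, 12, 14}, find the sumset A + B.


Work in Z/17Z: reduce every sum a + b modulo 17.
Enumerate all 15 pairs:
a = 3: 3+2=5, 3+12=15, 3+14=0
a = 4: 4+2=6, 4+12=16, 4+14=1
a = 9: 9+2=11, 9+12=4, 9+14=6
a = 11: 11+2=13, 11+12=6, 11+14=8
a = 14: 14+2=16, 14+12=9, 14+14=11
Distinct residues collected: {0, 1, 4, 5, 6, 8, 9, 11, 13, 15, 16}
|A + B| = 11 (out of 17 total residues).

A + B = {0, 1, 4, 5, 6, 8, 9, 11, 13, 15, 16}


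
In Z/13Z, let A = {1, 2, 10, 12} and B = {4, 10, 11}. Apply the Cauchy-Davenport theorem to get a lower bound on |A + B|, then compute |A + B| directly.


Cauchy-Davenport: |A + B| ≥ min(p, |A| + |B| - 1) for A, B nonempty in Z/pZ.
|A| = 4, |B| = 3, p = 13.
CD lower bound = min(13, 4 + 3 - 1) = min(13, 6) = 6.
Compute A + B mod 13 directly:
a = 1: 1+4=5, 1+10=11, 1+11=12
a = 2: 2+4=6, 2+10=12, 2+11=0
a = 10: 10+4=1, 10+10=7, 10+11=8
a = 12: 12+4=3, 12+10=9, 12+11=10
A + B = {0, 1, 3, 5, 6, 7, 8, 9, 10, 11, 12}, so |A + B| = 11.
Verify: 11 ≥ 6? Yes ✓.

CD lower bound = 6, actual |A + B| = 11.


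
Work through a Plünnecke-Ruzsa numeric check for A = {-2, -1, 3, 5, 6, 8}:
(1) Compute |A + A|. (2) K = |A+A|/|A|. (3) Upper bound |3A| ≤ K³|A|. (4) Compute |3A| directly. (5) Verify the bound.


|A| = 6.
Step 1: Compute A + A by enumerating all 36 pairs.
A + A = {-4, -3, -2, 1, 2, 3, 4, 5, 6, 7, 8, 9, 10, 11, 12, 13, 14, 16}, so |A + A| = 18.
Step 2: Doubling constant K = |A + A|/|A| = 18/6 = 18/6 ≈ 3.0000.
Step 3: Plünnecke-Ruzsa gives |3A| ≤ K³·|A| = (3.0000)³ · 6 ≈ 162.0000.
Step 4: Compute 3A = A + A + A directly by enumerating all triples (a,b,c) ∈ A³; |3A| = 29.
Step 5: Check 29 ≤ 162.0000? Yes ✓.

K = 18/6, Plünnecke-Ruzsa bound K³|A| ≈ 162.0000, |3A| = 29, inequality holds.


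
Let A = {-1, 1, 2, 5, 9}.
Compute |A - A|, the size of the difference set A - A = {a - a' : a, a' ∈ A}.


A - A = {a - a' : a, a' ∈ A}; |A| = 5.
Bounds: 2|A|-1 ≤ |A - A| ≤ |A|² - |A| + 1, i.e. 9 ≤ |A - A| ≤ 21.
Note: 0 ∈ A - A always (from a - a). The set is symmetric: if d ∈ A - A then -d ∈ A - A.
Enumerate nonzero differences d = a - a' with a > a' (then include -d):
Positive differences: {1, 2, 3, 4, 6, 7, 8, 10}
Full difference set: {0} ∪ (positive diffs) ∪ (negative diffs).
|A - A| = 1 + 2·8 = 17 (matches direct enumeration: 17).

|A - A| = 17


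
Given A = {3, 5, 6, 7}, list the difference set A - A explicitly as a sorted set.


A - A = {a - a' : a, a' ∈ A}.
Compute a - a' for each ordered pair (a, a'):
a = 3: 3-3=0, 3-5=-2, 3-6=-3, 3-7=-4
a = 5: 5-3=2, 5-5=0, 5-6=-1, 5-7=-2
a = 6: 6-3=3, 6-5=1, 6-6=0, 6-7=-1
a = 7: 7-3=4, 7-5=2, 7-6=1, 7-7=0
Collecting distinct values (and noting 0 appears from a-a):
A - A = {-4, -3, -2, -1, 0, 1, 2, 3, 4}
|A - A| = 9

A - A = {-4, -3, -2, -1, 0, 1, 2, 3, 4}


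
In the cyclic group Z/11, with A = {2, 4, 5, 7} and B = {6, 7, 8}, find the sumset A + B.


Work in Z/11Z: reduce every sum a + b modulo 11.
Enumerate all 12 pairs:
a = 2: 2+6=8, 2+7=9, 2+8=10
a = 4: 4+6=10, 4+7=0, 4+8=1
a = 5: 5+6=0, 5+7=1, 5+8=2
a = 7: 7+6=2, 7+7=3, 7+8=4
Distinct residues collected: {0, 1, 2, 3, 4, 8, 9, 10}
|A + B| = 8 (out of 11 total residues).

A + B = {0, 1, 2, 3, 4, 8, 9, 10}


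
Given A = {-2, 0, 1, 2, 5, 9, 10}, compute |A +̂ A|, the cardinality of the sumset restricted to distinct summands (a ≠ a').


Restricted sumset: A +̂ A = {a + a' : a ∈ A, a' ∈ A, a ≠ a'}.
Equivalently, take A + A and drop any sum 2a that is achievable ONLY as a + a for a ∈ A (i.e. sums representable only with equal summands).
Enumerate pairs (a, a') with a < a' (symmetric, so each unordered pair gives one sum; this covers all a ≠ a'):
  -2 + 0 = -2
  -2 + 1 = -1
  -2 + 2 = 0
  -2 + 5 = 3
  -2 + 9 = 7
  -2 + 10 = 8
  0 + 1 = 1
  0 + 2 = 2
  0 + 5 = 5
  0 + 9 = 9
  0 + 10 = 10
  1 + 2 = 3
  1 + 5 = 6
  1 + 9 = 10
  1 + 10 = 11
  2 + 5 = 7
  2 + 9 = 11
  2 + 10 = 12
  5 + 9 = 14
  5 + 10 = 15
  9 + 10 = 19
Collected distinct sums: {-2, -1, 0, 1, 2, 3, 5, 6, 7, 8, 9, 10, 11, 12, 14, 15, 19}
|A +̂ A| = 17
(Reference bound: |A +̂ A| ≥ 2|A| - 3 for |A| ≥ 2, with |A| = 7 giving ≥ 11.)

|A +̂ A| = 17


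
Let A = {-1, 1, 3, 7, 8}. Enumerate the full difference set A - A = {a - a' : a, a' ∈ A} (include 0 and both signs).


A - A = {a - a' : a, a' ∈ A}.
Compute a - a' for each ordered pair (a, a'):
a = -1: -1--1=0, -1-1=-2, -1-3=-4, -1-7=-8, -1-8=-9
a = 1: 1--1=2, 1-1=0, 1-3=-2, 1-7=-6, 1-8=-7
a = 3: 3--1=4, 3-1=2, 3-3=0, 3-7=-4, 3-8=-5
a = 7: 7--1=8, 7-1=6, 7-3=4, 7-7=0, 7-8=-1
a = 8: 8--1=9, 8-1=7, 8-3=5, 8-7=1, 8-8=0
Collecting distinct values (and noting 0 appears from a-a):
A - A = {-9, -8, -7, -6, -5, -4, -2, -1, 0, 1, 2, 4, 5, 6, 7, 8, 9}
|A - A| = 17

A - A = {-9, -8, -7, -6, -5, -4, -2, -1, 0, 1, 2, 4, 5, 6, 7, 8, 9}


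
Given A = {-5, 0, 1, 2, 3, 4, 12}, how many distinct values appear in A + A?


A + A = {a + a' : a, a' ∈ A}; |A| = 7.
General bounds: 2|A| - 1 ≤ |A + A| ≤ |A|(|A|+1)/2, i.e. 13 ≤ |A + A| ≤ 28.
Lower bound 2|A|-1 is attained iff A is an arithmetic progression.
Enumerate sums a + a' for a ≤ a' (symmetric, so this suffices):
a = -5: -5+-5=-10, -5+0=-5, -5+1=-4, -5+2=-3, -5+3=-2, -5+4=-1, -5+12=7
a = 0: 0+0=0, 0+1=1, 0+2=2, 0+3=3, 0+4=4, 0+12=12
a = 1: 1+1=2, 1+2=3, 1+3=4, 1+4=5, 1+12=13
a = 2: 2+2=4, 2+3=5, 2+4=6, 2+12=14
a = 3: 3+3=6, 3+4=7, 3+12=15
a = 4: 4+4=8, 4+12=16
a = 12: 12+12=24
Distinct sums: {-10, -5, -4, -3, -2, -1, 0, 1, 2, 3, 4, 5, 6, 7, 8, 12, 13, 14, 15, 16, 24}
|A + A| = 21

|A + A| = 21


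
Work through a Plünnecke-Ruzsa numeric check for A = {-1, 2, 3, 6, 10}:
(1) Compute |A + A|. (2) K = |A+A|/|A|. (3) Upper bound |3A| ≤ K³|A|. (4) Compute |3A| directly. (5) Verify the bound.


|A| = 5.
Step 1: Compute A + A by enumerating all 25 pairs.
A + A = {-2, 1, 2, 4, 5, 6, 8, 9, 12, 13, 16, 20}, so |A + A| = 12.
Step 2: Doubling constant K = |A + A|/|A| = 12/5 = 12/5 ≈ 2.4000.
Step 3: Plünnecke-Ruzsa gives |3A| ≤ K³·|A| = (2.4000)³ · 5 ≈ 69.1200.
Step 4: Compute 3A = A + A + A directly by enumerating all triples (a,b,c) ∈ A³; |3A| = 22.
Step 5: Check 22 ≤ 69.1200? Yes ✓.

K = 12/5, Plünnecke-Ruzsa bound K³|A| ≈ 69.1200, |3A| = 22, inequality holds.


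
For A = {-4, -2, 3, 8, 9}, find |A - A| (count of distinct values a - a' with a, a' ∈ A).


A - A = {a - a' : a, a' ∈ A}; |A| = 5.
Bounds: 2|A|-1 ≤ |A - A| ≤ |A|² - |A| + 1, i.e. 9 ≤ |A - A| ≤ 21.
Note: 0 ∈ A - A always (from a - a). The set is symmetric: if d ∈ A - A then -d ∈ A - A.
Enumerate nonzero differences d = a - a' with a > a' (then include -d):
Positive differences: {1, 2, 5, 6, 7, 10, 11, 12, 13}
Full difference set: {0} ∪ (positive diffs) ∪ (negative diffs).
|A - A| = 1 + 2·9 = 19 (matches direct enumeration: 19).

|A - A| = 19


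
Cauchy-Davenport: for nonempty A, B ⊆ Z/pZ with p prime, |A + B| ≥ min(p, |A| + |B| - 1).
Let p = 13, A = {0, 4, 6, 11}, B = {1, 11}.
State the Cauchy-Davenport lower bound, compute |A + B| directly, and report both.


Cauchy-Davenport: |A + B| ≥ min(p, |A| + |B| - 1) for A, B nonempty in Z/pZ.
|A| = 4, |B| = 2, p = 13.
CD lower bound = min(13, 4 + 2 - 1) = min(13, 5) = 5.
Compute A + B mod 13 directly:
a = 0: 0+1=1, 0+11=11
a = 4: 4+1=5, 4+11=2
a = 6: 6+1=7, 6+11=4
a = 11: 11+1=12, 11+11=9
A + B = {1, 2, 4, 5, 7, 9, 11, 12}, so |A + B| = 8.
Verify: 8 ≥ 5? Yes ✓.

CD lower bound = 5, actual |A + B| = 8.
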